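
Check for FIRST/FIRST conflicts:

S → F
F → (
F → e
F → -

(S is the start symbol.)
No FIRST/FIRST conflicts.

Productions for F:
  F → (: FIRST = { '(' }
  F → e: FIRST = { 'e' }
  F → -: FIRST = { '-' }
S has only one production, so no FIRST/FIRST conflict is possible there.

All alternatives of each non-terminal have pairwise disjoint FIRST sets.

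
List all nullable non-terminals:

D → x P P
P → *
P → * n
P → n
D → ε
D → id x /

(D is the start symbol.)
A non-terminal is nullable if it can derive ε (the empty string): either it has an ε-production, or it has a production whose right-hand side consists entirely of nullable non-terminals.

ε-productions: D → ε
So D is immediately nullable.
No further non-terminal can be added: every production for the remaining non-terminals contains a terminal or a non-nullable non-terminal.
Nullable = { 'D' }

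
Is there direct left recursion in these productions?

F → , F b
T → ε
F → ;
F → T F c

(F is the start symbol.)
Direct left recursion occurs when N → N α for some non-terminal N (the right-hand side begins with the left-hand side itself).

F → , F b: starts with ','
T → ε: starts with ε
F → ;: starts with ';'
F → T F c: starts with T

No direct left recursion found.

Answer: No direct left recursion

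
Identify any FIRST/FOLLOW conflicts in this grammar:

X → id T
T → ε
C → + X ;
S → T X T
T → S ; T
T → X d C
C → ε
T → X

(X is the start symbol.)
Yes. T → S ';' T with FOLLOW(T) on { 'id' }; T → X d C with FOLLOW(T) on { 'id' }; T → X with FOLLOW(T) on { 'id' }

A FIRST/FOLLOW conflict occurs when a non-terminal N has a nullable alternative N → β (β ⇒* ε) and another alternative N → α with FIRST(α) ∩ FOLLOW(N) ≠ ∅: on such a lookahead the parser cannot decide between expanding α and letting N vanish via β.

Nullable non-terminals: C, T.
FIRST sets used below: FIRST(S) = { 'id' }, FIRST(X) = { 'id' }

C: nullable alternative(s) C → ε; FOLLOW(C) = { $, ';', 'd', 'id' }
  C → + X ;: FIRST \ {ε} = { '+' } — disjoint from FOLLOW(C)
  C → ε: FIRST \ {ε} = { } — this is the only nullable alternative, skip

T: nullable alternative(s) T → ε; FOLLOW(T) = { $, ';', 'd', 'id' }
  T → ε: FIRST \ {ε} = { } — this is the only nullable alternative, skip
  T → S ; T: FIRST \ {ε} = { 'id' } — overlaps FOLLOW(T) on { 'id' }: CONFLICT
  T → X d C: FIRST \ {ε} = { 'id' } — overlaps FOLLOW(T) on { 'id' }: CONFLICT
  T → X: FIRST \ {ε} = { 'id' } — overlaps FOLLOW(T) on { 'id' }: CONFLICT

S, X have no nullable alternative, so no FIRST/FOLLOW check is needed there.

So the grammar has 3 FIRST/FOLLOW conflicts (marked CONFLICT above).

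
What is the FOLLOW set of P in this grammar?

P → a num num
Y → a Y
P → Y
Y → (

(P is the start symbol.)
To compute FOLLOW(P), find every occurrence of P on a right-hand side N → α P β: add FIRST(β) \ {ε}, and if β is empty or nullable also add FOLLOW(N). Iterate to a fixed point.

P is the start symbol, so $ ∈ FOLLOW(P).
P does not occur on any right-hand side.

Taking the union: FOLLOW(P) = { $ }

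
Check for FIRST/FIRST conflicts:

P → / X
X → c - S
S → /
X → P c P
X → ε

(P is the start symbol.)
A FIRST/FIRST conflict occurs when two productions N → α and N → β for the same non-terminal have FIRST(α) ∩ FIRST(β) ≠ ∅ (with ε ∈ FIRST of a nullable right-hand side, so two nullable alternatives also conflict).

FIRST sets of the non-terminals at (or reachable through a nullable prefix from) the front of some alternative:
  FIRST(P) = { '/' }

Productions for X:
  X → c - S: FIRST = { 'c' }
  X → P c P: FIRST = { '/' }
  X → ε: FIRST = { ε }
P, S have only one production, so no FIRST/FIRST conflict is possible there.

All alternatives of each non-terminal have pairwise disjoint FIRST sets.

Answer: No FIRST/FIRST conflicts.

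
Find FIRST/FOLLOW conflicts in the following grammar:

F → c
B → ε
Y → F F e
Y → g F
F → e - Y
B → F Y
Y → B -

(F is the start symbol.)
No FIRST/FOLLOW conflicts.

Nullable non-terminals: B.
FIRST sets used below: FIRST(F) = { 'c', 'e' }

B: nullable alternative(s) B → ε; FOLLOW(B) = { '-' }
  B → ε: FIRST \ {ε} = { } — this is the only nullable alternative, skip
  B → F Y: FIRST \ {ε} = { 'c', 'e' } — disjoint from FOLLOW(B)

F, Y have no nullable alternative, so no FIRST/FOLLOW check is needed there.

No FIRST/FOLLOW conflicts found.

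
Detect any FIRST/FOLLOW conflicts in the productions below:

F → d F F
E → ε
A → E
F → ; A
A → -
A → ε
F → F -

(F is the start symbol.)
A FIRST/FOLLOW conflict occurs when a non-terminal N has a nullable alternative N → β (β ⇒* ε) and another alternative N → α with FIRST(α) ∩ FOLLOW(N) ≠ ∅: on such a lookahead the parser cannot decide between expanding α and letting N vanish via β.

Nullable non-terminals: A, E.
FIRST sets used below: FIRST(E) = { ε }

A: nullable alternative(s) A → E, A → ε; FOLLOW(A) = { $, '-', ';', 'd' }
  A → E: FIRST \ {ε} = { } — disjoint from FOLLOW(A)
  A → -: FIRST \ {ε} = { '-' } — overlaps FOLLOW(A) on { '-' }: CONFLICT
  A → ε: FIRST \ {ε} = { } — disjoint from FOLLOW(A)
E has a nullable alternative but only one production, so nothing to check.

F has no nullable alternative, so no FIRST/FOLLOW check is needed there.

So the grammar has 1 FIRST/FOLLOW conflict (marked CONFLICT above).

Answer: Yes. A → '-' with FOLLOW(A) on { '-' }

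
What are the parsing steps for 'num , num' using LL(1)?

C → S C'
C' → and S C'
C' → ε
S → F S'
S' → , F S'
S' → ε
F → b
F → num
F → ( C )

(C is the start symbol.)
LL(1) parsing maintains a stack (initially the start symbol over $) and the input. At each step: if the stack top is a terminal, match it against the current input token; if it is a non-terminal N, replace it with the RHS of M[N, lookahead] (the unique production whose predict set contains the lookahead).

Stack is shown with the top on the left.

Stack        Input        Action
--------------------------------
C $          num , num $  output C → S C'
S C' $       num , num $  output S → F S'
F S' C' $    num , num $  output F → num
num S' C' $  num , num $  match 'num'
S' C' $      , num $      output S' → , F S'
, F S' C' $  , num $      match ','
F S' C' $    num $        output F → num
num S' C' $  num $        match 'num'
S' C' $      $            output S' → ε
C' $         $            output C' → ε
$            $            accept

The string is accepted.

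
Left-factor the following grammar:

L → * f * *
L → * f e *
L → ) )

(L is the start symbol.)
Left-factoring transforms A → αβ₁ | αβ₂ into A → αA' and A' → β₁ | β₂
(α is the longest common prefix among the alternatives). Repeat until
no nonterminal has two alternatives with a common prefix.

Round 1: L has alternatives sharing prefix '* f'. Introduce L': L → * f L'
  Add: L' → * *
  Add: L' → e *

No remaining common prefixes — done.

Resulting grammar:
L → * f L'
L' → * *
L' → e *
L → ) )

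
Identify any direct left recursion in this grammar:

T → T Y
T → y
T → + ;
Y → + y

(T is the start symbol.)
Yes, T is left-recursive

T → T Y: LEFT RECURSIVE (starts with T)
T → y: starts with y
T → + ;: starts with '+'
Y → + y: starts with '+'

The grammar has direct left recursion on: T.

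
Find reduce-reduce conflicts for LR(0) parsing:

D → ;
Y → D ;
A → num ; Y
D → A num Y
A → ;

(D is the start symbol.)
A reduce-reduce conflict occurs when an LR(0) state has two complete items [A → α .] and [B → β .] — both call for a reduction, and with no lookahead the parser cannot choose between them.

Augment with D' → D and build the canonical LR(0) collection (I0 = CLOSURE({[D' → . D]}), then GOTO on every symbol after a dot until no new states appear). It has 11 states:
  I0: { [A → . ;], [A → . num ; Y], [D → . ;], [D → . A num Y], [D' → . D] }  — shift
  I1: { [A → ; .], [D → ; .] }  — 2 reduces
  I2: { [D → A . num Y] }  — shift
  I3: { [D' → D .] }  — accept
  I4: { [A → num . ; Y] }  — shift
  I5: { [A → . ;], [A → . num ; Y], [A → num ; . Y], [D → . ;], [D → . A num Y], [Y → . D ;] }  — shift
  I6: { [Y → D . ;] }  — shift
  I7: { [A → num ; Y .] }  — reduce
  I8: { [Y → D ; .] }  — reduce
  I9: { [A → . ;], [A → . num ; Y], [D → . ;], [D → . A num Y], [D → A num . Y], [Y → . D ;] }  — shift
  I10: { [D → A num Y .] }  — reduce

I1 contains complete items [A → ; .], [D → ; .] — reduce-reduce conflict.

Answer: Yes — I1: [A → ; .] vs [D → ; .]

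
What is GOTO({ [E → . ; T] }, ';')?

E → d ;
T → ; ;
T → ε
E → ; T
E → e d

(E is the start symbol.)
GOTO(I, ';') = CLOSURE({ [A → αX.β] : [A → α.Xβ] ∈ I, X = ';' })

Items with dot before ';', with the dot advanced:
  [E → . ; T] → [E → ; . T]
Closure of the advanced items:
  [E → ; . T] has the dot before T: add [T → . ; ;], [T → .]

GOTO = { [E → ; . T], [T → . ; ;], [T → .] }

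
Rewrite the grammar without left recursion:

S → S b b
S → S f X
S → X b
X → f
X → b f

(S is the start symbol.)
S → X b S'
S' → b b S'
S' → f X S'
S' → ε
X → f
X → b f

S is directly left-recursive. The standard transformation for
  A → A α₁ | ... | A α_m | β₁ | ... | β_n
is
  A  → β₁ A' | ... | β_n A'
  A' → α₁ A' | ... | α_m A' | ε

S → X b becomes S → X b S'
S → S b b becomes S' → b b S'
S → S f X becomes S' → f X S'
Add S' → ε

Productions for other non-terminals are unchanged:
  X → f
  X → b f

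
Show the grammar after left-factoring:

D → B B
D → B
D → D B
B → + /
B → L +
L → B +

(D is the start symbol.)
D → B D'
D' → B
D' → ε
D → D B
B → + /
B → L +
L → B +

Left-factoring transforms A → αβ₁ | αβ₂ into A → αA' and A' → β₁ | β₂
(α is the longest common prefix among the alternatives). Repeat until
no nonterminal has two alternatives with a common prefix.

Round 1: D has alternatives sharing prefix 'B'. Introduce D': D → B D'
  Add: D' → B
  Add: D' → ε

No remaining common prefixes — done.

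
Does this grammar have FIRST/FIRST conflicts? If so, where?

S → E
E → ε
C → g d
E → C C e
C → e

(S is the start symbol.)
No FIRST/FIRST conflicts.

FIRST sets of the non-terminals at (or reachable through a nullable prefix from) the front of some alternative:
  FIRST(C) = { 'e', 'g' }

Productions for E:
  E → ε: FIRST = { ε }
  E → C C e: FIRST = { 'e', 'g' }
Productions for C:
  C → g d: FIRST = { 'g' }
  C → e: FIRST = { 'e' }
S has only one production, so no FIRST/FIRST conflict is possible there.

All alternatives of each non-terminal have pairwise disjoint FIRST sets.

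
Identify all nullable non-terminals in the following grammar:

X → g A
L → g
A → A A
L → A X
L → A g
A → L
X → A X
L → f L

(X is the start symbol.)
None

There are no ε-productions, so no non-terminal can derive ε.
No non-terminals are nullable.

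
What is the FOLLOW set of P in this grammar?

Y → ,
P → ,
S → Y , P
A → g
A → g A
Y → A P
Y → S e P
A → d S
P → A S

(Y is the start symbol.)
To compute FOLLOW(P), find every occurrence of P on a right-hand side N → α P β: add FIRST(β) \ {ε}, and if β is empty or nullable also add FOLLOW(N). Iterate to a fixed point.

In S → Y , P: P is at the end, add FOLLOW(S)
In Y → A P: P is at the end, add FOLLOW(Y)
In Y → S e P: P is at the end, add FOLLOW(Y)

The FOLLOW sets referred to above (computed the same way, to a fixed point):
  FOLLOW(S) = { $, ',', 'd', 'e', 'g' }
  FOLLOW(Y) = { $, ',' }

Taking the union: FOLLOW(P) = { $, ',', 'd', 'e', 'g' }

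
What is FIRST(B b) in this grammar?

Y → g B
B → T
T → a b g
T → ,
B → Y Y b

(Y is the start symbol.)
{ ',', 'a', 'g' }

FIRST sets of the non-terminals involved (from the grammar, by fixed-point iteration):
  FIRST(B) = { ',', 'a', 'g' }

To compute FIRST(B b), process the symbols left to right:
Symbol B is a non-terminal. Add FIRST(B) \ {ε} = { ',', 'a', 'g' }
B is not nullable (ε ∉ FIRST(B)), so stop here.
FIRST(B b) = { ',', 'a', 'g' }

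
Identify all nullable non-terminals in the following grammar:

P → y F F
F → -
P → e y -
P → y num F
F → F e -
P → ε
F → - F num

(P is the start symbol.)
ε-productions: P → ε
So P is immediately nullable.
No further non-terminal can be added: every production for the remaining non-terminals contains a terminal or a non-nullable non-terminal.
Nullable = { 'P' }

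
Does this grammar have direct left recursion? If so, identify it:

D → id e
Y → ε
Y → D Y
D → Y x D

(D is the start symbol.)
No direct left recursion

D → id e: starts with id
Y → ε: starts with ε
Y → D Y: starts with D
D → Y x D: starts with Y

No direct left recursion found.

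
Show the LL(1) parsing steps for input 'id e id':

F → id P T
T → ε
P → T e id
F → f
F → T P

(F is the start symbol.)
LL(1) parsing maintains a stack (initially the start symbol over $) and the input. At each step: if the stack top is a terminal, match it against the current input token; if it is a non-terminal N, replace it with the RHS of M[N, lookahead] (the unique production whose predict set contains the lookahead).

Stack is shown with the top on the left.

Stack       Input      Action
-----------------------------
F $         id e id $  output F → id P T
id P T $    id e id $  match 'id'
P T $       e id $     output P → T e id
T e id T $  e id $     output T → ε
e id T $    e id $     match 'e'
id T $      id $       match 'id'
T $         $          output T → ε
$           $          accept

The string is accepted.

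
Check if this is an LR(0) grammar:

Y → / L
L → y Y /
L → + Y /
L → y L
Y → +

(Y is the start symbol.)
Augment with Y' → Y and build the canonical LR(0) collection (I0 = CLOSURE({[Y' → . Y]}), then GOTO on every symbol after a dot until no new states appear). It has 13 states:
  I0: { [Y → . +], [Y → . / L], [Y' → . Y] }  — shift
  I1: { [Y → + .] }  — reduce
  I2: { [L → . + Y /], [L → . y L], [L → . y Y /], [Y → / . L] }  — shift
  I3: { [Y' → Y .] }  — accept
  I4: { [L → + . Y /], [Y → . +], [Y → . / L] }  — shift
  I5: { [Y → / L .] }  — reduce
  I6: { [L → . + Y /], [L → . y L], [L → . y Y /], [L → y . L], [L → y . Y /], [Y → . +], [Y → . / L] }  — shift
  I7: { [L → + . Y /], [Y → + .], [Y → . +], [Y → . / L] }  — shift, reduce
  I8: { [L → y L .] }  — reduce
  I9: { [L → y Y . /] }  — shift
  I10: { [L → y Y / .] }  — reduce
  I11: { [L → + Y . /] }  — shift
  I12: { [L → + Y / .] }  — reduce

Conflict in state I7:
  Shift-reduce conflict between [Y → + .] and [Y → . +]
So the grammar is NOT LR(0).

Answer: No. Shift-reduce conflict between [Y → + .] and [Y → . +]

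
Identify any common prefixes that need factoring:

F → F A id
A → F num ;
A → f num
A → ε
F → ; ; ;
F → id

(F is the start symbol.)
Left-factoring is needed when two productions for the same non-terminal
share a common prefix on the right-hand side.

Productions for F:
  F → F A id
  F → ; ; ;
  F → id
Productions for A:
  A → F num ;
  A → f num
  A → ε

No common prefixes found.

Answer: No, left-factoring is not needed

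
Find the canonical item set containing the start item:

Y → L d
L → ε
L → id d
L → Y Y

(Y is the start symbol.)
First, augment the grammar with Y' → Y
I₀ = CLOSURE({ [Y' → . Y] }):
  [Y' → . Y] has the dot before Y: add [Y → . L d]
  [Y → . L d] has the dot before L: add [L → .], [L → . id d], [L → . Y Y]
No further items can be added.

I₀ = { [L → . Y Y], [L → . id d], [L → .], [Y → . L d], [Y' → . Y] }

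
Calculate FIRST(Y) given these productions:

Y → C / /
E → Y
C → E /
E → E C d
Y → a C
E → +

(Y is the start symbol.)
{ '+', 'a' }

To compute FIRST(Y), examine every production with Y on the left-hand side, reading each right-hand side left to right until a non-nullable symbol is reached.

FIRST sets of the other non-terminals involved (by the same procedure, iterated to a fixed point):
  FIRST(C) = { '+', 'a' }

From Y → C / /:
  - C is a non-terminal: add FIRST(C) \ {ε} = { '+', 'a' }
    C is not nullable, so stop
From Y → a C:
  - a is a terminal: add 'a' and stop

Collecting: FIRST(Y) = { '+', 'a' }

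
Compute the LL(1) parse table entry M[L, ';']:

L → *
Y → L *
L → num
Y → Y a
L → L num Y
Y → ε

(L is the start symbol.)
To find M[L, ';'], we find productions for L where ';' is in the predict set (PREDICT(N → α) = (FIRST(α) \ {ε}) ∪ (FOLLOW(N) if α ⇒* ε)).

Relevant sets:
  FIRST(L) = { '*', 'num' }

L → *: PREDICT = { '*' }
L → num: PREDICT = { 'num' }
L → L num Y: PREDICT = { '*', 'num' }

M[L, ';'] is empty (no production applies)

Answer: Empty (error entry)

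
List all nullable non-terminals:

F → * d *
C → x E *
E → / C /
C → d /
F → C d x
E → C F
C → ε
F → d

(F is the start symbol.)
{ 'C' }

ε-productions: C → ε
So C is immediately nullable.
No further non-terminal can be added: every production for the remaining non-terminals contains a terminal or a non-nullable non-terminal.
Nullable = { 'C' }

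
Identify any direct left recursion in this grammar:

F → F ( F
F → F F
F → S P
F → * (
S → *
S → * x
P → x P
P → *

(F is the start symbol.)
Yes, F is left-recursive

Direct left recursion occurs when N → N α for some non-terminal N (the right-hand side begins with the left-hand side itself).

F → F ( F: LEFT RECURSIVE (starts with F)
F → F F: LEFT RECURSIVE (starts with F)
F → S P: starts with S
F → * (: starts with '*'
S → *: starts with '*'
S → * x: starts with '*'
P → x P: starts with x
P → *: starts with '*'

The grammar has direct left recursion on: F.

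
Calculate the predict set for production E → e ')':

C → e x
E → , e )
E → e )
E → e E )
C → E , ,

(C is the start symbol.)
PREDICT(E → e ')') = (FIRST(RHS) \ {ε}) ∪ (FOLLOW(E) if ε ∈ FIRST(RHS), i.e. RHS ⇒* ε)
FIRST(e ')') = { 'e' }
ε ∉ FIRST(e ')'), so FOLLOW(E) is not added.
PREDICT(E → e ')') = { 'e' }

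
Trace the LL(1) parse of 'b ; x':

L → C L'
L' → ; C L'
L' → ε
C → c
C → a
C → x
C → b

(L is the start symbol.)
LL(1) parsing maintains a stack (initially the start symbol over $) and the input. At each step: if the stack top is a terminal, match it against the current input token; if it is a non-terminal N, replace it with the RHS of M[N, lookahead] (the unique production whose predict set contains the lookahead).

Stack is shown with the top on the left.

Stack     Input    Action
-------------------------
L $       b ; x $  output L → C L'
C L' $    b ; x $  output C → b
b L' $    b ; x $  match 'b'
L' $      ; x $    output L' → ; C L'
; C L' $  ; x $    match ';'
C L' $    x $      output C → x
x L' $    x $      match 'x'
L' $      $        output L' → ε
$         $        accept

The string is accepted.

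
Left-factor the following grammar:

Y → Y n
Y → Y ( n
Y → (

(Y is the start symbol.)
Y → Y Y'
Y' → n
Y' → ( n
Y → (

Left-factoring transforms A → αβ₁ | αβ₂ into A → αA' and A' → β₁ | β₂
(α is the longest common prefix among the alternatives). Repeat until
no nonterminal has two alternatives with a common prefix.

Round 1: Y has alternatives sharing prefix 'Y'. Introduce Y': Y → Y Y'
  Add: Y' → n
  Add: Y' → ( n

No remaining common prefixes — done.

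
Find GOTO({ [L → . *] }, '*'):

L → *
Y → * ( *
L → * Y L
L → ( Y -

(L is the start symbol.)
GOTO(I, '*') = CLOSURE({ [A → αX.β] : [A → α.Xβ] ∈ I, X = '*' })

Items with dot before '*', with the dot advanced:
  [L → . *] → [L → * .]
Closure adds nothing (no advanced item has the dot before a non-terminal).

GOTO = { [L → * .] }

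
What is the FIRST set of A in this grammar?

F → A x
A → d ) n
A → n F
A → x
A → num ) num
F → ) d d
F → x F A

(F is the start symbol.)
{ 'd', 'n', 'num', 'x' }

From A → d ) n:
  - d is a terminal: add 'd' and stop
From A → n F:
  - n is a terminal: add 'n' and stop
From A → x:
  - x is a terminal: add 'x' and stop
From A → num ) num:
  - num is a terminal: add 'num' and stop

Collecting: FIRST(A) = { 'd', 'n', 'num', 'x' }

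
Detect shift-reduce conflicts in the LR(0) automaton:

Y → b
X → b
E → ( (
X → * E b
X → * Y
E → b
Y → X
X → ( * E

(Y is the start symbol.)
Augment with Y' → Y and build the canonical LR(0) collection (I0 = CLOSURE({[Y' → . Y]}), then GOTO on every symbol after a dot until no new states appear). It has 16 states:
  I0: { [X → . ( * E], [X → . * E b], [X → . * Y], [X → . b], [Y → . X], [Y → . b], [Y' → . Y] }  — shift
  I1: { [X → ( . * E] }  — shift
  I2: { [E → . ( (], [E → . b], [X → * . E b], [X → * . Y], [X → . ( * E], [X → . * E b], [X → . * Y], [X → . b], [Y → . X], [Y → . b] }  — shift
  I3: { [Y → X .] }  — reduce
  I4: { [Y' → Y .] }  — accept
  I5: { [X → b .], [Y → b .] }  — 2 reduces
  I6: { [E → ( . (], [X → ( . * E] }  — shift
  I7: { [X → * E . b] }  — shift
  I8: { [X → * Y .] }  — reduce
  I9: { [E → b .], [X → b .], [Y → b .] }  — 3 reduces
  I10: { [X → * E b .] }  — reduce
  I11: { [E → ( ( .] }  — reduce
  I12: { [E → . ( (], [E → . b], [X → ( * . E] }  — shift
  I13: { [E → ( . (] }  — shift
  I14: { [X → ( * E .] }  — reduce
  I15: { [E → b .] }  — reduce

No state contains both a complete item and a shift item.

Answer: No shift-reduce conflicts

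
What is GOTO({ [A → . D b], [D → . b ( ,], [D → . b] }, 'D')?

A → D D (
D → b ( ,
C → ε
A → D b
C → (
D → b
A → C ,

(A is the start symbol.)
{ [A → D . b] }

GOTO(I, 'D') = CLOSURE({ [A → αX.β] : [A → α.Xβ] ∈ I, X = 'D' })

Items with dot before 'D', with the dot advanced:
  [A → . D b] → [A → D . b]
Closure adds nothing (no advanced item has the dot before a non-terminal).

GOTO = { [A → D . b] }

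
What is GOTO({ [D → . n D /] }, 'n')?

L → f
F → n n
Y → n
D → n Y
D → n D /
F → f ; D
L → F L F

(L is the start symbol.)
GOTO(I, 'n') = CLOSURE({ [A → αX.β] : [A → α.Xβ] ∈ I, X = 'n' })

Items with dot before 'n', with the dot advanced:
  [D → . n D /] → [D → n . D /]
Closure of the advanced items:
  [D → n . D /] has the dot before D: add [D → . n Y], [D → . n D /]

GOTO = { [D → . n D /], [D → . n Y], [D → n . D /] }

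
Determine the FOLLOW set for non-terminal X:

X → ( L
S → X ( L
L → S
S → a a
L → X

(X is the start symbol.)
{ $, '(' }

X is the start symbol, so $ ∈ FOLLOW(X).
In S → X ( L: X is followed by '(' L, add FIRST('(' L) \ {ε} = { '(' }
In L → X: X is at the end, add FOLLOW(L)

The FOLLOW sets referred to above (computed the same way, to a fixed point):
  FOLLOW(L) = { $, '(' }

Taking the union: FOLLOW(X) = { $, '(' }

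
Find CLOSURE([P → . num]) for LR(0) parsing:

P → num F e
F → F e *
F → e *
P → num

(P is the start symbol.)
{ [P → . num] }

Start with: [P → . num]
The dot precedes the terminal num, so nothing is added.

CLOSURE = { [P → . num] }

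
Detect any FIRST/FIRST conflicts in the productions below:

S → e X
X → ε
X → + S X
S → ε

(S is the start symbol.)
No FIRST/FIRST conflicts.

A FIRST/FIRST conflict occurs when two productions N → α and N → β for the same non-terminal have FIRST(α) ∩ FIRST(β) ≠ ∅ (with ε ∈ FIRST of a nullable right-hand side, so two nullable alternatives also conflict).

Productions for S:
  S → e X: FIRST = { 'e' }
  S → ε: FIRST = { ε }
Productions for X:
  X → ε: FIRST = { ε }
  X → + S X: FIRST = { '+' }

All alternatives of each non-terminal have pairwise disjoint FIRST sets.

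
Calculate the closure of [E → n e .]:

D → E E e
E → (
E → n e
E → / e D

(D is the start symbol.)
To compute CLOSURE, for each item [A → α.Bβ] where B is a non-terminal, add [B → .γ] for all productions B → γ; repeat for the newly added items until nothing changes.

Start with: [E → n e .]
The dot is at the end, so nothing is added.

CLOSURE = { [E → n e .] }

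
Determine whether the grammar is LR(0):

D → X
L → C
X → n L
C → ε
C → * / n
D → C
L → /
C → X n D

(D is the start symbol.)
Augment with D' → D and build the canonical LR(0) collection (I0 = CLOSURE({[D' → . D]}), then GOTO on every symbol after a dot until no new states appear). It has 14 states:
  I0: { [C → . * / n], [C → . X n D], [C → .], [D → . C], [D → . X], [D' → . D], [X → . n L] }  — shift, reduce
  I1: { [C → * . / n] }  — shift
  I2: { [D → C .] }  — reduce
  I3: { [D' → D .] }  — accept
  I4: { [C → X . n D], [D → X .] }  — shift, reduce
  I5: { [C → . * / n], [C → . X n D], [C → .], [L → . /], [L → . C], [X → . n L], [X → n . L] }  — shift, reduce
  I6: { [L → / .] }  — reduce
  I7: { [L → C .] }  — reduce
  I8: { [X → n L .] }  — reduce
  I9: { [C → X . n D] }  — shift
  I10: { [C → . * / n], [C → . X n D], [C → .], [C → X n . D], [D → . C], [D → . X], [X → . n L] }  — shift, reduce
  I11: { [C → X n D .] }  — reduce
  I12: { [C → * / . n] }  — shift
  I13: { [C → * / n .] }  — reduce

Conflict in state I0:
  Shift-reduce conflict between [C → .] and [C → . * / n]
So the grammar is NOT LR(0).

Answer: No. Shift-reduce conflict between [C → .] and [C → . * / n]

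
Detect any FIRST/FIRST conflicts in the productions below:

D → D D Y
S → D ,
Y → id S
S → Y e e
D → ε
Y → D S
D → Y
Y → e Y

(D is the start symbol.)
Yes. D → D D Y / D → Y on { ',', 'e', 'id' }; S → D ',' / S → Y e e on { ',', 'e', 'id' }; Y → id S / Y → D S on { 'id' }; Y → D S / Y → e Y on { 'e' }

FIRST sets of the non-terminals at (or reachable through a nullable prefix from) the front of some alternative:
  FIRST(D) = { ',', 'e', 'id', ε }
  FIRST(Y) = { ',', 'e', 'id' }
  FIRST(S) = { ',', 'e', 'id' }

Productions for D:
  D → D D Y: FIRST = { ',', 'e', 'id' }
  D → ε: FIRST = { ε }
  D → Y: FIRST = { ',', 'e', 'id' }
Productions for S:
  S → D ,: FIRST = { ',', 'e', 'id' }
  S → Y e e: FIRST = { ',', 'e', 'id' }
Productions for Y:
  Y → id S: FIRST = { 'id' }
  Y → D S: FIRST = { ',', 'e', 'id' }
  Y → e Y: FIRST = { 'e' }

Conflict for D: D → D D Y and D → Y
  Overlap: { ',', 'e', 'id' }
Conflict for S: S → D , and S → Y e e
  Overlap: { ',', 'e', 'id' }
Conflict for Y: Y → id S and Y → D S
  Overlap: { 'id' }
Conflict for Y: Y → D S and Y → e Y
  Overlap: { 'e' }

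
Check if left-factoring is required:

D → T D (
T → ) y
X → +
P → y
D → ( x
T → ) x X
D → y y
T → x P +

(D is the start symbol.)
Left-factoring is needed when two productions for the same non-terminal
share a common prefix on the right-hand side.

Productions for D:
  D → T D (
  D → ( x
  D → y y
Productions for T:
  T → ) y
  T → ) x X
  T → x P +

Found common prefix ')' in productions for T

Answer: Yes, T has productions with common prefix ')'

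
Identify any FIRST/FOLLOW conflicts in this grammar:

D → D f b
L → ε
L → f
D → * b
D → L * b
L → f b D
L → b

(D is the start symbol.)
No FIRST/FOLLOW conflicts.

A FIRST/FOLLOW conflict occurs when a non-terminal N has a nullable alternative N → β (β ⇒* ε) and another alternative N → α with FIRST(α) ∩ FOLLOW(N) ≠ ∅: on such a lookahead the parser cannot decide between expanding α and letting N vanish via β.

Nullable non-terminals: L.

L: nullable alternative(s) L → ε; FOLLOW(L) = { '*' }
  L → ε: FIRST \ {ε} = { } — this is the only nullable alternative, skip
  L → f: FIRST \ {ε} = { 'f' } — disjoint from FOLLOW(L)
  L → f b D: FIRST \ {ε} = { 'f' } — disjoint from FOLLOW(L)
  L → b: FIRST \ {ε} = { 'b' } — disjoint from FOLLOW(L)

D has no nullable alternative, so no FIRST/FOLLOW check is needed there.

No FIRST/FOLLOW conflicts found.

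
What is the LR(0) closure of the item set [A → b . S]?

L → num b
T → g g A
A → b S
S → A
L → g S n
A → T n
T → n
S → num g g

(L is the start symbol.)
{ [A → . T n], [A → . b S], [A → b . S], [S → . A], [S → . num g g], [T → . g g A], [T → . n] }

Start with: [A → b . S]
  [A → b . S] has the dot before S: add [S → . A], [S → . num g g]
  [S → . A] has the dot before A: add [A → . b S], [A → . T n]
  [A → . T n] has the dot before T: add [T → . g g A], [T → . n]
No further items can be added.

CLOSURE = { [A → . T n], [A → . b S], [A → b . S], [S → . A], [S → . num g g], [T → . g g A], [T → . n] }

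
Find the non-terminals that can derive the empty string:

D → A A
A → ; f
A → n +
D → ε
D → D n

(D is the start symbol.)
{ 'D' }

A non-terminal is nullable if it can derive ε (the empty string): either it has an ε-production, or it has a production whose right-hand side consists entirely of nullable non-terminals.

ε-productions: D → ε
So D is immediately nullable.
No further non-terminal can be added: every production for the remaining non-terminals contains a terminal or a non-nullable non-terminal.
Nullable = { 'D' }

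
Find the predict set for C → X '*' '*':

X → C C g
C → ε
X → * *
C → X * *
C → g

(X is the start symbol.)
PREDICT(C → X '*' '*') = (FIRST(RHS) \ {ε}) ∪ (FOLLOW(C) if ε ∈ FIRST(RHS), i.e. RHS ⇒* ε)
FIRST(X) = { '*', 'g' }
FIRST(X '*' '*') = { '*', 'g' }
ε ∉ FIRST(X '*' '*'), so FOLLOW(C) is not added.
PREDICT(C → X '*' '*') = { '*', 'g' }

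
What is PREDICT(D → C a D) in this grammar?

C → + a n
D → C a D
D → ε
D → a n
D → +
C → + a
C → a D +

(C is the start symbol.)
{ '+', 'a' }

PREDICT(D → C a D) = (FIRST(RHS) \ {ε}) ∪ (FOLLOW(D) if ε ∈ FIRST(RHS), i.e. RHS ⇒* ε)
FIRST(C) = { '+', 'a' }
FIRST(C a D) = { '+', 'a' }
ε ∉ FIRST(C a D), so FOLLOW(D) is not added.
PREDICT(D → C a D) = { '+', 'a' }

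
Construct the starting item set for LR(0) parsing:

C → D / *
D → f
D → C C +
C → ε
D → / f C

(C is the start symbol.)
First, augment the grammar with C' → C
I₀ = CLOSURE({ [C' → . C] }):
  [C' → . C] has the dot before C: add [C → . D / *], [C → .]
  [C → . D / *] has the dot before D: add [D → . f], [D → . C C +], [D → . / f C]
No further items can be added.

I₀ = { [C → . D / *], [C → .], [C' → . C], [D → . / f C], [D → . C C +], [D → . f] }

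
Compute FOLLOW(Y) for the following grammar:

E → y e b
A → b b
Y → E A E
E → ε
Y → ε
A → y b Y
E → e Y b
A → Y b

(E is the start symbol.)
{ 'b', 'e', 'y' }

To compute FOLLOW(Y), find every occurrence of Y on a right-hand side N → α Y β: add FIRST(β) \ {ε}, and if β is empty or nullable also add FOLLOW(N). Iterate to a fixed point.

In A → y b Y: Y is at the end, add FOLLOW(A)
In E → e Y b: Y is followed by b, add FIRST(b) \ {ε} = { 'b' }
In A → Y b: Y is followed by b, add FIRST(b) \ {ε} = { 'b' }

The FOLLOW sets referred to above (computed the same way, to a fixed point):
  FOLLOW(A) = { 'b', 'e', 'y' }

Taking the union: FOLLOW(Y) = { 'b', 'e', 'y' }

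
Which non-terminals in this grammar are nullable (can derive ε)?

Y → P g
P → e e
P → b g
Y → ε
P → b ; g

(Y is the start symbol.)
{ 'Y' }

ε-productions: Y → ε
So Y is immediately nullable.
No further non-terminal can be added: every production for the remaining non-terminals contains a terminal or a non-nullable non-terminal.
Nullable = { 'Y' }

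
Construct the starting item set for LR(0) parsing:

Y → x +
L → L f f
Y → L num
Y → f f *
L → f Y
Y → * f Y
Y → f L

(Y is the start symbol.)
First, augment the grammar with Y' → Y
I₀ = CLOSURE({ [Y' → . Y] }):
  [Y' → . Y] has the dot before Y: add [Y → . x +], [Y → . L num], [Y → . f f *], [Y → . * f Y], [Y → . f L]
  [Y → . L num] has the dot before L: add [L → . L f f], [L → . f Y]
No further items can be added.

I₀ = { [L → . L f f], [L → . f Y], [Y → . * f Y], [Y → . L num], [Y → . f L], [Y → . f f *], [Y → . x +], [Y' → . Y] }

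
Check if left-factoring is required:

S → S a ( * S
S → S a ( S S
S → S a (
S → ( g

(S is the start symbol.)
Left-factoring is needed when two productions for the same non-terminal
share a common prefix on the right-hand side.

Productions for S:
  S → S a ( * S
  S → S a ( S S
  S → S a (
  S → ( g

Found common prefix 'S a (' in productions for S

Answer: Yes, S has productions with common prefix 'S a ('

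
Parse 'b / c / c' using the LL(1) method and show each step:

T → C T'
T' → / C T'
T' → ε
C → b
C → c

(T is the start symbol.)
LL(1) parsing maintains a stack (initially the start symbol over $) and the input. At each step: if the stack top is a terminal, match it against the current input token; if it is a non-terminal N, replace it with the RHS of M[N, lookahead] (the unique production whose predict set contains the lookahead).

Stack is shown with the top on the left.

Stack     Input        Action
-----------------------------
T $       b / c / c $  output T → C T'
C T' $    b / c / c $  output C → b
b T' $    b / c / c $  match 'b'
T' $      / c / c $    output T' → / C T'
/ C T' $  / c / c $    match '/'
C T' $    c / c $      output C → c
c T' $    c / c $      match 'c'
T' $      / c $        output T' → / C T'
/ C T' $  / c $        match '/'
C T' $    c $          output C → c
c T' $    c $          match 'c'
T' $      $            output T' → ε
$         $            accept

The string is accepted.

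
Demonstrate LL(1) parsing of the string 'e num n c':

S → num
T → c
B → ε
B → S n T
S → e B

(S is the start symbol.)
LL(1) parsing maintains a stack (initially the start symbol over $) and the input. At each step: if the stack top is a terminal, match it against the current input token; if it is a non-terminal N, replace it with the RHS of M[N, lookahead] (the unique production whose predict set contains the lookahead).

Stack is shown with the top on the left.

Stack      Input        Action
------------------------------
S $        e num n c $  output S → e B
e B $      e num n c $  match 'e'
B $        num n c $    output B → S n T
S n T $    num n c $    output S → num
num n T $  num n c $    match 'num'
n T $      n c $        match 'n'
T $        c $          output T → c
c $        c $          match 'c'
$          $            accept

The string is accepted.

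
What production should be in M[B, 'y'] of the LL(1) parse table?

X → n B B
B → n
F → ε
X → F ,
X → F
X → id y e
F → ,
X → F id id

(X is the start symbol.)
To find M[B, 'y'], we find productions for B where 'y' is in the predict set (PREDICT(N → α) = (FIRST(α) \ {ε}) ∪ (FOLLOW(N) if α ⇒* ε)).

B → n: PREDICT = { 'n' }

M[B, 'y'] is empty (no production applies)

Answer: Empty (error entry)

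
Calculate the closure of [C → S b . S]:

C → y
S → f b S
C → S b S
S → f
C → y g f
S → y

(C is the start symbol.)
{ [C → S b . S], [S → . f b S], [S → . f], [S → . y] }

Start with: [C → S b . S]
  [C → S b . S] has the dot before S: add [S → . f b S], [S → . f], [S → . y]
No further items can be added.

CLOSURE = { [C → S b . S], [S → . f b S], [S → . f], [S → . y] }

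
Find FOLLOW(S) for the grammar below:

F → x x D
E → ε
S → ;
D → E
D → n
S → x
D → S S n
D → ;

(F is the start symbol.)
{ ';', 'n', 'x' }

In D → S S n: S is followed by S n, add FIRST(S n) \ {ε} = { ';', 'x' }
In D → S S n: S is followed by n, add FIRST(n) \ {ε} = { 'n' }

Taking the union: FOLLOW(S) = { ';', 'n', 'x' }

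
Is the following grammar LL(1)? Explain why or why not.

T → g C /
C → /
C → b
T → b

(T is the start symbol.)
Yes, the grammar is LL(1).

For T:
  PREDICT(T → g C '/') = { 'g' }
  PREDICT(T → b) = { 'b' }
For C:
  PREDICT(C → '/') = { '/' }
  PREDICT(C → b) = { 'b' }

All predict sets are disjoint. The grammar IS LL(1).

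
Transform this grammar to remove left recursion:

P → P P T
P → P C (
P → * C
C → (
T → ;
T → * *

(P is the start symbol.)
P → * C P'
P' → P T P'
P' → C ( P'
P' → ε
C → (
T → ;
T → * *

P is directly left-recursive. The standard transformation for
  A → A α₁ | ... | A α_m | β₁ | ... | β_n
is
  A  → β₁ A' | ... | β_n A'
  A' → α₁ A' | ... | α_m A' | ε

P → * C becomes P → * C P'
P → P P T becomes P' → P T P'
P → P C ( becomes P' → C ( P'
Add P' → ε

Productions for other non-terminals are unchanged:
  C → (
  T → ;
  T → * *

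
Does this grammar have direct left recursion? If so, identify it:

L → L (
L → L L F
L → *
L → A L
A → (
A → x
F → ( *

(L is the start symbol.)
Yes, L is left-recursive

Direct left recursion occurs when N → N α for some non-terminal N (the right-hand side begins with the left-hand side itself).

L → L (: LEFT RECURSIVE (starts with L)
L → L L F: LEFT RECURSIVE (starts with L)
L → *: starts with '*'
L → A L: starts with A
A → (: starts with '('
A → x: starts with x
F → ( *: starts with '('

The grammar has direct left recursion on: L.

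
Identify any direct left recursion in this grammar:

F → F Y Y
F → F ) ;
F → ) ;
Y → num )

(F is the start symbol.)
Yes, F is left-recursive

Direct left recursion occurs when N → N α for some non-terminal N (the right-hand side begins with the left-hand side itself).

F → F Y Y: LEFT RECURSIVE (starts with F)
F → F ) ;: LEFT RECURSIVE (starts with F)
F → ) ;: starts with ')'
Y → num ): starts with num

The grammar has direct left recursion on: F.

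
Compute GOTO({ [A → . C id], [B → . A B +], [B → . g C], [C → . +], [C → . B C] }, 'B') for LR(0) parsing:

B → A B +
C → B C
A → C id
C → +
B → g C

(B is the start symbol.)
GOTO(I, 'B') = CLOSURE({ [A → αX.β] : [A → α.Xβ] ∈ I, X = 'B' })

Items with dot before 'B', with the dot advanced:
  [C → . B C] → [C → B . C]
Closure of the advanced items:
  [C → B . C] has the dot before C: add [C → . B C], [C → . +]
  [C → . B C] has the dot before B: add [B → . A B +], [B → . g C]
  [B → . A B +] has the dot before A: add [A → . C id]

GOTO = { [A → . C id], [B → . A B +], [B → . g C], [C → . +], [C → . B C], [C → B . C] }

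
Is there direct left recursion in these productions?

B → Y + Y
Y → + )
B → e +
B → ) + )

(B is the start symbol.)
B → Y + Y: starts with Y
Y → + ): starts with '+'
B → e +: starts with e
B → ) + ): starts with ')'

No direct left recursion found.

Answer: No direct left recursion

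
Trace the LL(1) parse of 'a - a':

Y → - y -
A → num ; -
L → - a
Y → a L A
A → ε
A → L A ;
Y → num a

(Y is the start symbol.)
LL(1) parsing maintains a stack (initially the start symbol over $) and the input. At each step: if the stack top is a terminal, match it against the current input token; if it is a non-terminal N, replace it with the RHS of M[N, lookahead] (the unique production whose predict set contains the lookahead).

Stack is shown with the top on the left.

Stack    Input    Action
------------------------
Y $      a - a $  output Y → a L A
a L A $  a - a $  match 'a'
L A $    - a $    output L → - a
- a A $  - a $    match '-'
a A $    a $      match 'a'
A $      $        output A → ε
$        $        accept

The string is accepted.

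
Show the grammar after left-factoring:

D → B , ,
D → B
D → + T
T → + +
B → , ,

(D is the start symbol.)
D → B D'
D' → , ,
D' → ε
D → + T
T → + +
B → , ,

Left-factoring transforms A → αβ₁ | αβ₂ into A → αA' and A' → β₁ | β₂
(α is the longest common prefix among the alternatives). Repeat until
no nonterminal has two alternatives with a common prefix.

Round 1: D has alternatives sharing prefix 'B'. Introduce D': D → B D'
  Add: D' → , ,
  Add: D' → ε

No remaining common prefixes — done.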